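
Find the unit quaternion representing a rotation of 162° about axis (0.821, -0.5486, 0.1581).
0.1564 + 0.8109i - 0.5418j + 0.1562k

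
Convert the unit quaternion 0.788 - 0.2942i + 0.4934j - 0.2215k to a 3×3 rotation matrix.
[[0.415, 0.0588, 0.9079], [-0.6394, 0.7288, 0.2451], [-0.6473, -0.6822, 0.34]]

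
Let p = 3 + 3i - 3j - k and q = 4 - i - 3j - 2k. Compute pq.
4 + 12i - 14j - 22k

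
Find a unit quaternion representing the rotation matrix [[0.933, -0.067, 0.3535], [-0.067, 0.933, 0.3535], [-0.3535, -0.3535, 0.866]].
0.9659 - 0.183i + 0.183j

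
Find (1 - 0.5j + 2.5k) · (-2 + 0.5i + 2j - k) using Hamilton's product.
1.5 - 4i + 4.25j - 5.75k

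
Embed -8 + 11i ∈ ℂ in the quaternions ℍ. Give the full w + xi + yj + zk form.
-8 + 11i + 0j + 0k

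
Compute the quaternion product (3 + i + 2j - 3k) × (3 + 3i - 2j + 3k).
19 + 12i - 12j - 8k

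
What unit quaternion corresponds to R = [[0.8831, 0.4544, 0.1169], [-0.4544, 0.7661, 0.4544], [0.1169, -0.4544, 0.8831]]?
0.9397 - 0.2418i - 0.2418k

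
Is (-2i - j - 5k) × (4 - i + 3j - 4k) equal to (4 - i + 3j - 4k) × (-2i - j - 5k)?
No: pq = -19 + 11i - 7j - 27k ≠ -19 - 27i - j - 13k = qp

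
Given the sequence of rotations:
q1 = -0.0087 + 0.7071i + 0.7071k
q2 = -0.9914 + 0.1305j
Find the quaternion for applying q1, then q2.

q2 · q1 = 0.0086 - 0.6087i - 0.0011j - 0.7933k
0.0086 - 0.6087i - 0.0011j - 0.7933k


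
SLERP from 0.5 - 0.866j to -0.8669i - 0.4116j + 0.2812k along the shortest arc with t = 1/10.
0.4734 - 0.1117i - 0.873j + 0.0362k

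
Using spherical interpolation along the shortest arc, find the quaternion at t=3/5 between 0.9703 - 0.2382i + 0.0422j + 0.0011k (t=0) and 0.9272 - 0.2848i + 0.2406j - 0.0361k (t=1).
0.9496 - 0.2676i + 0.162j - 0.0213k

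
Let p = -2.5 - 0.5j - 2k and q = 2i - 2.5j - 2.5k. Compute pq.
-6.25 - 8.75i + 2.25j + 7.25k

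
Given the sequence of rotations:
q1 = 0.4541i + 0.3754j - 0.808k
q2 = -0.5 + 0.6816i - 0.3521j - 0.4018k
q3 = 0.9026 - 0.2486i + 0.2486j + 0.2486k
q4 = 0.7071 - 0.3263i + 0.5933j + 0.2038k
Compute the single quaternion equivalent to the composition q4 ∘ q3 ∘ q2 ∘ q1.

q2 · q1 = -0.502 + 0.2083i + 0.1806j + 0.8198k
q3 · q2 · q1 = -0.65 + 0.4717i + 0.2938j + 0.5185k
q4 · q3 · q2 · q1 = -0.5857 + 0.7934i + 0.0874j - 0.1416k
-0.5857 + 0.7934i + 0.0874j - 0.1416k


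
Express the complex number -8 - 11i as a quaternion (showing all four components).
-8 - 11i + 0j + 0k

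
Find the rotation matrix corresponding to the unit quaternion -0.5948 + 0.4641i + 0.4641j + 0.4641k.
[[0.1384, 0.9829, -0.1213], [-0.1213, 0.1384, 0.9829], [0.9829, -0.1213, 0.1384]]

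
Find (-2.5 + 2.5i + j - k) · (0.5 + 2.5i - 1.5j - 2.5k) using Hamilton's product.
-8.5 - 9i + 8j - 0.5k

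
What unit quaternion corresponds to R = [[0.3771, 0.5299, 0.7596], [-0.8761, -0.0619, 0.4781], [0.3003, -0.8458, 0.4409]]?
0.6626 - 0.4995i + 0.1733j - 0.5305k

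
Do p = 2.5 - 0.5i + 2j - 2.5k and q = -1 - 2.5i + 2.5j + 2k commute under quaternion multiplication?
No: pq = -3.75 + 4.5i + 11.5j + 11.25k ≠ -3.75 - 16i - 3j + 3.75k = qp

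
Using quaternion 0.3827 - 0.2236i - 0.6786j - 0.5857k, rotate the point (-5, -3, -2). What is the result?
(1.295, -1.85, -5.736)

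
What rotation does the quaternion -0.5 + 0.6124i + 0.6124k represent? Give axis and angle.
axis = (√2/2, 0, √2/2), θ = 4π/3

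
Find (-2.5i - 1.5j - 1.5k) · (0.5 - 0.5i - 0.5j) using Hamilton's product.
-2 - 2i - 0.25k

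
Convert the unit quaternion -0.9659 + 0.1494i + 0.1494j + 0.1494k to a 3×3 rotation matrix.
[[0.9107, 0.3333, -0.244], [-0.244, 0.9107, 0.3333], [0.3333, -0.244, 0.9107]]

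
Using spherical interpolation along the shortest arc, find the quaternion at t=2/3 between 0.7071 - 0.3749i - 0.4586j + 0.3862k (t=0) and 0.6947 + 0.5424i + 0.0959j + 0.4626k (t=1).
0.8141 + 0.258i - 0.1142j + 0.5076k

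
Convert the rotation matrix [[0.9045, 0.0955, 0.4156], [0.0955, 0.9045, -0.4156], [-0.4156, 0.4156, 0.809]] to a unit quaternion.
0.9511 + 0.2185i + 0.2185j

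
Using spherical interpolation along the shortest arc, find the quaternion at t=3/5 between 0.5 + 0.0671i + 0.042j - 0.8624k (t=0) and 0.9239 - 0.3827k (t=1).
0.7936 + 0.0285i + 0.0179j - 0.6075k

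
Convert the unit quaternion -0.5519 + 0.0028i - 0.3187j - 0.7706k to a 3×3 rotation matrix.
[[-0.3908, -0.8524, 0.3475], [0.8488, -0.1877, 0.4943], [-0.3561, 0.4881, 0.7968]]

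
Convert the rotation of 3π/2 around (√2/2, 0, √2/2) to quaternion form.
-0.7071 + 0.5i + 0.5k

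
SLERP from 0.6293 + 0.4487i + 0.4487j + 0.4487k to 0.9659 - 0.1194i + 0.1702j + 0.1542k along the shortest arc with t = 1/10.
0.6858 + 0.3991i + 0.4313j + 0.4295k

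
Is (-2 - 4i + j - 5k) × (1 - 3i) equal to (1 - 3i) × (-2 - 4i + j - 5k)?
No: pq = -14 + 2i + 16j - 2k ≠ -14 + 2i - 14j - 8k = qp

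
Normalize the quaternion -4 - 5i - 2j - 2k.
-0.5714 - 0.7143i - 0.2857j - 0.2857k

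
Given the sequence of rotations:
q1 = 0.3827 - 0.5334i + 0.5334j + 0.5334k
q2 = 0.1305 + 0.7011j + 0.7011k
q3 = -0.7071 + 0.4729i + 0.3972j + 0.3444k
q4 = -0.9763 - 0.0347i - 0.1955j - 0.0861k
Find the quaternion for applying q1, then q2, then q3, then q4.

q2 · q1 = -0.698 - 0.0696i - 0.036j + 0.7119k
q3 · q2 · q1 = 0.2956 + 0.0143i - 0.6124j - 0.7332k
q4 · q3 · q2 · q1 = -0.471 + 0.0664i + 0.5134j + 0.7144k
-0.471 + 0.0664i + 0.5134j + 0.7144k


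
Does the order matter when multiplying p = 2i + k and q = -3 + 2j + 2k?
Yes: pq = -2 - 8i - 4j + k ≠ -2 - 4i + 4j - 7k = qp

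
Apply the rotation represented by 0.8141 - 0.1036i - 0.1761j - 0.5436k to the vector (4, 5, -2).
(6.344, -2.177, -0.122)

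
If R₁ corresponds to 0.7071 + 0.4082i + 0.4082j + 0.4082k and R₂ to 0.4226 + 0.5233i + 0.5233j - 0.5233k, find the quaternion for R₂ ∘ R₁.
0.0852 + 0.9698i + 0.1153j - 0.1975k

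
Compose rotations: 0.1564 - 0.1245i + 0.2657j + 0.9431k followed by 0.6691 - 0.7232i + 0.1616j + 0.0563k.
-0.0814 - 0.059i + 0.8781j + 0.4678k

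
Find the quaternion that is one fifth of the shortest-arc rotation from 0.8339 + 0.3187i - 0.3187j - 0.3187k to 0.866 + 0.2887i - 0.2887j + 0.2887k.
0.8673 + 0.3225i - 0.3225j - 0.1996k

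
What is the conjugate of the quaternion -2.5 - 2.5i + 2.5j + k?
-2.5 + 2.5i - 2.5j - k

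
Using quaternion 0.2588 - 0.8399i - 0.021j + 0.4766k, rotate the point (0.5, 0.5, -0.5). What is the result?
(0.572, -0.499, -0.416)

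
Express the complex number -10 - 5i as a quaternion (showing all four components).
-10 - 5i + 0j + 0k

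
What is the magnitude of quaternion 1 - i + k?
√3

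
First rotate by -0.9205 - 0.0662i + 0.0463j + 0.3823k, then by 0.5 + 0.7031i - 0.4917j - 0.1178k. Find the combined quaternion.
-0.3459 - 0.8628i + 0.2148j + 0.2996k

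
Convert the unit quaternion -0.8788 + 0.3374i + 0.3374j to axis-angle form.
axis = (√2/2, √2/2, 0), θ = 303°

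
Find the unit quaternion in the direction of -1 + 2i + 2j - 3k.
-0.2357 + 0.4714i + 0.4714j - 0.7071k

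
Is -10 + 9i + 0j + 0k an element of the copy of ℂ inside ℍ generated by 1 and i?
Yes. The quaternion -10 + 9i has j- and k-coefficients y = z = 0, so it lies in the complex subalgebra spanned by 1 and i.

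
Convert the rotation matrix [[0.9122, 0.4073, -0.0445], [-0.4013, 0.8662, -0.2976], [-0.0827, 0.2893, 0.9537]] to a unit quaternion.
0.9659 + 0.1519i + 0.0099j - 0.2093k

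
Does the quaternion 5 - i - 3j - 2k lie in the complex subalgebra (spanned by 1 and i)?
No. The quaternion 5 - i - 3j - 2k has j-coefficient y = -3 and k-coefficient z = -2, not both zero, so it does not lie in the complex subalgebra spanned by 1 and i.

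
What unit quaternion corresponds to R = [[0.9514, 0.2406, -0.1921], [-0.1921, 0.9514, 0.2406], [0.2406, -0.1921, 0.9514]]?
0.9816 - 0.1102i - 0.1102j - 0.1102k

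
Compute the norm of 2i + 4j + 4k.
6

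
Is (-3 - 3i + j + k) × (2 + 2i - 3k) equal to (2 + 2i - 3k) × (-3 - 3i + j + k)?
No: pq = 3 - 15i - 5j + 9k ≠ 3 - 9i + 9j + 13k = qp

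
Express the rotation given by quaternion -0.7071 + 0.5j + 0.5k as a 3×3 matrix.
[[0, 0.7071, -0.7071], [-0.7071, 0.5, 0.5], [0.7071, 0.5, 0.5]]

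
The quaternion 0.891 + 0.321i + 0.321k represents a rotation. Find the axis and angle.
axis = (√2/2, 0, √2/2), θ = 54°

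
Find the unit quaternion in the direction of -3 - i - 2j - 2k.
-0.7071 - 0.2357i - 0.4714j - 0.4714k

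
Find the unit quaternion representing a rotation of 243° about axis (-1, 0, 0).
-0.5225 - 0.8526i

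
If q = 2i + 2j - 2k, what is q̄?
-2i - 2j + 2k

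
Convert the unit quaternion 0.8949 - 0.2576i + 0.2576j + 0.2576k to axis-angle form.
axis = (-√3/3, √3/3, √3/3), θ = 53°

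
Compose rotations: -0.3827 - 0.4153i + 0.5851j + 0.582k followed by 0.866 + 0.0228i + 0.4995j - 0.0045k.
-0.6116 - 0.075i + 0.3041j + 0.7265k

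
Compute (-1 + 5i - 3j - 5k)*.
-1 - 5i + 3j + 5k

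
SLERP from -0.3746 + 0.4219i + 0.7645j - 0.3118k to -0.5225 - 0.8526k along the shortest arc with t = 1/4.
-0.4669 + 0.3472i + 0.6291j - 0.5155k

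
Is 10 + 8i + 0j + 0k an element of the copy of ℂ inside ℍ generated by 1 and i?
Yes. The quaternion 10 + 8i has j- and k-coefficients y = z = 0, so it lies in the complex subalgebra spanned by 1 and i.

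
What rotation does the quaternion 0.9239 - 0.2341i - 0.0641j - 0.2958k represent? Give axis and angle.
axis = (-0.6118, -0.1675, -0.7731), θ = π/4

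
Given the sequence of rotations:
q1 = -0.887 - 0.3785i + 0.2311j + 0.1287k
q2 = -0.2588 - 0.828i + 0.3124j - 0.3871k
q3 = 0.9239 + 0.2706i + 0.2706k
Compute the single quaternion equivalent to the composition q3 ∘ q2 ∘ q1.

q2 · q1 = -0.1062 + 0.9621i - 0.0838j + 0.2369k
q3 · q2 · q1 = -0.4226 + 0.8828i + 0.1188j + 0.1675k
-0.4226 + 0.8828i + 0.1188j + 0.1675k


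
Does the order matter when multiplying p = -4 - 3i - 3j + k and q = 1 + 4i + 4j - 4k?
Yes: pq = 24 - 11i - 27j + 17k ≠ 24 - 27i - 11j + 17k = qp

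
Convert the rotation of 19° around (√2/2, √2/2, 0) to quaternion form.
0.9863 + 0.1167i + 0.1167j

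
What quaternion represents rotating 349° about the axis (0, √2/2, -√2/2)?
-0.9954 + 0.0678j - 0.0678k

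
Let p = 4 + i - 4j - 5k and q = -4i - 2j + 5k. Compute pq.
21 - 46i + 7j + 2k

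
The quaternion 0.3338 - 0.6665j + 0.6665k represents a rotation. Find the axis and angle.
axis = (0, -√2/2, √2/2), θ = 141°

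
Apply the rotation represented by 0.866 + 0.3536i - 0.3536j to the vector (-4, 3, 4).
(-6.2, 0.8, 1.387)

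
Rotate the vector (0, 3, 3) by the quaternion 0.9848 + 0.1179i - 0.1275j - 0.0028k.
(-0.829, 2.222, 3.518)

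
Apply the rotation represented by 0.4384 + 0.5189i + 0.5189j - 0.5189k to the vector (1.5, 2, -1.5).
(1.997, 1.461, -1.542)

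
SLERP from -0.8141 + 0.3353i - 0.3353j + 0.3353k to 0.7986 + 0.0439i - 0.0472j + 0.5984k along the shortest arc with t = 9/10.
-0.8534 + 0.0006i + 0.0025j - 0.5212k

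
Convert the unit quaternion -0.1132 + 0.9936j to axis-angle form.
axis = (0, 1, 0), θ = 193°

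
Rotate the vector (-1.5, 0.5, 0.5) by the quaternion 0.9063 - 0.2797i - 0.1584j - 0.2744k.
(-0.973, 1.257, -0.474)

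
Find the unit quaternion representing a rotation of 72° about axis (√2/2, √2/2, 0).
0.809 + 0.4156i + 0.4156j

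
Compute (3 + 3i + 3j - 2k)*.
3 - 3i - 3j + 2k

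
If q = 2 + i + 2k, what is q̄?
2 - i - 2k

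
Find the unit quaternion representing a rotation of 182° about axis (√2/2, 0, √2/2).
-0.0175 + 0.707i + 0.707k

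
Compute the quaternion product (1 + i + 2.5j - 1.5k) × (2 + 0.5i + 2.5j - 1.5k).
-7 + 2.5i + 8.25j - 3.25k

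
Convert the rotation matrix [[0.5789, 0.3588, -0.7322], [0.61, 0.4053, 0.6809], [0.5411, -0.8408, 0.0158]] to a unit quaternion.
0.7071 - 0.538i - 0.4502j + 0.0888k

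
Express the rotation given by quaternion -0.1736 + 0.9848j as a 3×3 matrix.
[[-0.9397, 0, -0.3419], [0, 1, 0], [0.3419, 0, -0.9397]]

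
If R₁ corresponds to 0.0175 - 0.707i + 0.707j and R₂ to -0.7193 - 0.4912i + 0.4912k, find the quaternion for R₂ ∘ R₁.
-0.3599 + 0.1527i - 0.8558j - 0.3387k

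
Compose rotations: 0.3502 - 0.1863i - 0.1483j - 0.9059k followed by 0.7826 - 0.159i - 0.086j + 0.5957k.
0.7713 - 0.0352i - 0.4012j - 0.4928k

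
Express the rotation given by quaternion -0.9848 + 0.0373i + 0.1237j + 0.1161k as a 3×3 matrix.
[[0.9424, 0.2379, -0.235], [-0.2194, 0.9703, 0.1022], [0.2523, -0.0447, 0.9666]]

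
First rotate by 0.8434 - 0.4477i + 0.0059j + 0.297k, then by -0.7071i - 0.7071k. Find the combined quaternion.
-0.1066 - 0.5922i + 0.5266j - 0.6005k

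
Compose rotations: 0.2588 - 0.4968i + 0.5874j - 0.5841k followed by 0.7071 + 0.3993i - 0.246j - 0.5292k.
0.2168 + 0.2066i + 0.8478j - 0.4376k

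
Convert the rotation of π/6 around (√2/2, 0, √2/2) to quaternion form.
0.9659 + 0.183i + 0.183k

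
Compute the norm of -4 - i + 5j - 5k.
√67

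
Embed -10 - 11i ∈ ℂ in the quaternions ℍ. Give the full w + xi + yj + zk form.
-10 - 11i + 0j + 0k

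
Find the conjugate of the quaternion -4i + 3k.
4i - 3k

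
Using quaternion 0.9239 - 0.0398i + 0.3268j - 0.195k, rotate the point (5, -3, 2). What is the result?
(3.788, -4.802, -0.772)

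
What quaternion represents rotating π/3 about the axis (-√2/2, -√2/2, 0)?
0.866 - 0.3536i - 0.3536j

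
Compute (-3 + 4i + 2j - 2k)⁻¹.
-0.0909 - 0.1212i - 0.0606j + 0.0606k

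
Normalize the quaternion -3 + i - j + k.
-0.866 + 0.2887i - 0.2887j + 0.2887k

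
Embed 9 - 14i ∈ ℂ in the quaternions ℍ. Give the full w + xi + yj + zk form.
9 - 14i + 0j + 0k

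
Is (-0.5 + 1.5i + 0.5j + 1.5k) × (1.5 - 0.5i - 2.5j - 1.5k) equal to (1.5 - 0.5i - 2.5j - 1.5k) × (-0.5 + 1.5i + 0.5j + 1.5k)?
No: pq = 3.5 + 5.5i + 3.5j - 0.5k ≠ 3.5 - 0.5i + 0.5j + 6.5k = qp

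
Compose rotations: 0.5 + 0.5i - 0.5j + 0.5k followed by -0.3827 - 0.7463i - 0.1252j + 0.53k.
-0.1458 - 0.3621i + 0.7669j + 0.5094k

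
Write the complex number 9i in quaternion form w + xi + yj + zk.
0 + 9i + 0j + 0k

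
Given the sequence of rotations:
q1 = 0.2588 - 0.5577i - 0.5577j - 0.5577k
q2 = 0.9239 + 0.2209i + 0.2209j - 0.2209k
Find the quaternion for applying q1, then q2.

q2 · q1 = 0.3623 - 0.7045i - 0.2117j - 0.5724k
0.3623 - 0.7045i - 0.2117j - 0.5724k


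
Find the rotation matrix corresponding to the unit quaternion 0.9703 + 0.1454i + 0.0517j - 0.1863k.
[[0.9252, 0.3766, 0.0462], [-0.3465, 0.8883, -0.3014], [-0.1545, 0.2629, 0.9524]]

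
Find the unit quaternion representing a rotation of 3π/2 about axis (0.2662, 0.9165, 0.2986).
-0.7071 + 0.1882i + 0.6481j + 0.2111k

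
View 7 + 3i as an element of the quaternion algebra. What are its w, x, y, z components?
7 + 3i + 0j + 0k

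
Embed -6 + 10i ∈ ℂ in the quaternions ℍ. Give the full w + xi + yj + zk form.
-6 + 10i + 0j + 0k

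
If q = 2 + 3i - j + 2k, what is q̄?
2 - 3i + j - 2k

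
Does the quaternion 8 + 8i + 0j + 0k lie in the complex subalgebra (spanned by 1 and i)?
Yes. The quaternion 8 + 8i has j- and k-coefficients y = z = 0, so it lies in the complex subalgebra spanned by 1 and i.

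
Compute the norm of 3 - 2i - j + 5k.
√39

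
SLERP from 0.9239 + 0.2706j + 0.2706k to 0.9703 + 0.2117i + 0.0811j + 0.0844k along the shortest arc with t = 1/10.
0.9336 + 0.0216i + 0.2527j + 0.2531k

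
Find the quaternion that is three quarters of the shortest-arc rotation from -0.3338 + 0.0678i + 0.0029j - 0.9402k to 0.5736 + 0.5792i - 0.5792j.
-0.6242 - 0.4882i + 0.513j - 0.3299k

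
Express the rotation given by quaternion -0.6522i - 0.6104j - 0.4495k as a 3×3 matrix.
[[-0.1493, 0.7962, 0.5863], [0.7962, -0.2548, 0.5487], [0.5863, 0.5487, -0.5959]]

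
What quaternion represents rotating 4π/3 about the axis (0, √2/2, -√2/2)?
-0.5 + 0.6124j - 0.6124k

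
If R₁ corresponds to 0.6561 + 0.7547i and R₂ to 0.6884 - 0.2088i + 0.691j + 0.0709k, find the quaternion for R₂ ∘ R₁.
0.6092 + 0.3825i + 0.5069j - 0.475k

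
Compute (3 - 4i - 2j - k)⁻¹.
0.1 + 0.1333i + 0.0667j + 0.0333k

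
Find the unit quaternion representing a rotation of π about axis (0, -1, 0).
-j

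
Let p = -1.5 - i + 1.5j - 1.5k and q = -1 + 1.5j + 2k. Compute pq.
2.25 + 6.25i - 1.75j - 3k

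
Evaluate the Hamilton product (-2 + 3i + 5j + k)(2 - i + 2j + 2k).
-13 + 16i - j + 9k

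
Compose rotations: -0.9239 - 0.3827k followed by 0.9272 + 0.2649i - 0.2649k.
-0.958 - 0.2447i + 0.1014j - 0.1101k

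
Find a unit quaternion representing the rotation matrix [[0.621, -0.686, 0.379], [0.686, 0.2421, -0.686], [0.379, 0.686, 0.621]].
0.7881 + 0.4353i + 0.4353k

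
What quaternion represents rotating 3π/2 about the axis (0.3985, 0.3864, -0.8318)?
-0.7071 + 0.2818i + 0.2732j - 0.5882k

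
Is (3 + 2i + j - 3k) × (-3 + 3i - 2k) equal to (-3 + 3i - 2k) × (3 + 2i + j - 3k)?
No: pq = -21 + i - 8j ≠ -21 + 5i + 2j + 6k = qp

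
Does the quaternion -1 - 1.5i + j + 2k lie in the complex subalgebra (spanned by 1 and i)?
No. The quaternion -1 - 1.5i + j + 2k has j-coefficient y = 1 and k-coefficient z = 2, not both zero, so it does not lie in the complex subalgebra spanned by 1 and i.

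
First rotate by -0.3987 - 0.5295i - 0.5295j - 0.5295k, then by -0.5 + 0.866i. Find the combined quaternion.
0.6579 - 0.0805i + 0.7233j - 0.1938k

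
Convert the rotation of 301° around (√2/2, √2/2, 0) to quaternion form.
-0.8704 + 0.3482i + 0.3482j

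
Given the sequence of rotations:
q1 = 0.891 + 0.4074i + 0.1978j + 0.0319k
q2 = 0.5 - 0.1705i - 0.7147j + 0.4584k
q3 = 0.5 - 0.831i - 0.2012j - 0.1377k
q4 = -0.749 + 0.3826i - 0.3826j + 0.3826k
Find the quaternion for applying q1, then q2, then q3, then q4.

q2 · q1 = 0.6417 - 0.0617i - 0.3457j + 0.6818k
q3 · q2 · q1 = 0.2939 - 0.7489i + 0.2731j + 0.5274k
q4 · q3 · q2 · q1 = -0.0309 + 0.3671i - 0.8053j - 0.4646k
-0.0309 + 0.3671i - 0.8053j - 0.4646k


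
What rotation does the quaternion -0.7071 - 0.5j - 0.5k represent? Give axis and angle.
axis = (0, -√2/2, -√2/2), θ = 3π/2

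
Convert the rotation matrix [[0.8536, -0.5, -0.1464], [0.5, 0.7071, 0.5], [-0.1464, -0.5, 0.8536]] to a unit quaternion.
0.9239 - 0.2706i + 0.2706k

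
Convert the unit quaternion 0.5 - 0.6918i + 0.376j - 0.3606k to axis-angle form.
axis = (-0.7988, 0.4342, -0.4164), θ = 2π/3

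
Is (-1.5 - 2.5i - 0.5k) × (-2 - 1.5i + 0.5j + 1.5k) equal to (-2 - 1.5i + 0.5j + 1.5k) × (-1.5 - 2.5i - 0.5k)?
No: pq = 7.5i + 3.75j - 2.5k ≠ 7i - 5.25j = qp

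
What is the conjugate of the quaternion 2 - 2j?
2 + 2j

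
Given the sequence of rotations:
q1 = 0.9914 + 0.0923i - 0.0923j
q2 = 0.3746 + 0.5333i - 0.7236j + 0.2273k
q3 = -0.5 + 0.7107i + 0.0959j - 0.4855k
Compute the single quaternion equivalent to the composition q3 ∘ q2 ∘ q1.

q2 · q1 = 0.2554 + 0.5843i - 0.731j + 0.2429k
q3 · q2 · q1 = -0.3549 - 0.4422i - 0.0663j - 0.821k
-0.3549 - 0.4422i - 0.0663j - 0.821k


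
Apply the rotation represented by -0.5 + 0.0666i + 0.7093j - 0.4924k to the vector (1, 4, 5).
(-5.957, -0.548, -2.492)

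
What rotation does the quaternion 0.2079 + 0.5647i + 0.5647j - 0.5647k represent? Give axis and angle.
axis = (√3/3, √3/3, -√3/3), θ = 156°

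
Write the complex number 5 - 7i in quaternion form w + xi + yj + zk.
5 - 7i + 0j + 0k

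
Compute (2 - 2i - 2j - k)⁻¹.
0.1538 + 0.1538i + 0.1538j + 0.0769k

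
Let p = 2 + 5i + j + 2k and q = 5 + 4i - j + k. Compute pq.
-11 + 36i + 6j + 3k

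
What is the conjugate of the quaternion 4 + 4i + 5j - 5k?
4 - 4i - 5j + 5k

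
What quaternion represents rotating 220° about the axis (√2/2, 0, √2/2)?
-0.342 + 0.6645i + 0.6645k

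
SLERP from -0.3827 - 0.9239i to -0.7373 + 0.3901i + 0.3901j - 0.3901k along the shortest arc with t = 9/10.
0.6634 - 0.519i - 0.3812j + 0.3812k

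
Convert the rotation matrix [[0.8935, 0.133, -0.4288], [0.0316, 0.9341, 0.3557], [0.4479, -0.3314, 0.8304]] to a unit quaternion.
0.9563 - 0.1796i - 0.2292j - 0.0265k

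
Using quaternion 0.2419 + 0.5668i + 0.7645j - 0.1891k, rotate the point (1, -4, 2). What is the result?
(-3.762, -1.495, -2.147)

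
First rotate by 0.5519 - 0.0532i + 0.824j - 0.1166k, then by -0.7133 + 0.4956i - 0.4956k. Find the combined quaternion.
-0.4251 + 0.7198i - 0.5036j + 0.218k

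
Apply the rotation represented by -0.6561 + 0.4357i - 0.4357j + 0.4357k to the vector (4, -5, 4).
(3.808, -4.241, 4.951)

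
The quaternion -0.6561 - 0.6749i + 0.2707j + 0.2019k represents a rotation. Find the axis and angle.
axis = (-0.8943, 0.3587, 0.2675), θ = 262°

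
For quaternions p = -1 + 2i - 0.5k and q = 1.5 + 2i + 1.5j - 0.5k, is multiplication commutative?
No: pq = -5.75 + 1.75i - 1.5j + 2.75k ≠ -5.75 + 0.25i - 1.5j - 3.25k = qp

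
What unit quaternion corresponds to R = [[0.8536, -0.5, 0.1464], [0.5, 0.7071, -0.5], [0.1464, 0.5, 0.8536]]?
0.9239 + 0.2706i + 0.2706k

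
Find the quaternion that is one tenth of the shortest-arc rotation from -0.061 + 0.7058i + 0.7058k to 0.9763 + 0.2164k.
0.0849 + 0.6884i + 0.7204k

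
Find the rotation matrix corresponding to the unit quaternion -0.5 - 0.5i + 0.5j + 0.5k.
[[0, 0, -1], [-1, 0, 0], [0, 1, 0]]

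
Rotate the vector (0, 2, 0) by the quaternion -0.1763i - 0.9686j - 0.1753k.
(0.683, 1.753, 0.679)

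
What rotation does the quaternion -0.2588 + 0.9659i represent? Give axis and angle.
axis = (1, 0, 0), θ = 7π/6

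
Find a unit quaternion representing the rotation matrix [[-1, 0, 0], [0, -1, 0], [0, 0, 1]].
k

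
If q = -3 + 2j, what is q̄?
-3 - 2j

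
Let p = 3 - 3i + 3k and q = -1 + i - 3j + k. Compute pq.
-3 + 15i - 3j + 9k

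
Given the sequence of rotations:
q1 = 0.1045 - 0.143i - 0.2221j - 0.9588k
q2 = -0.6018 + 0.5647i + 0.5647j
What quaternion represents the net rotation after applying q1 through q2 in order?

q2 · q1 = 0.1433 - 0.3964i + 0.7341j + 0.5323k
0.1433 - 0.3964i + 0.7341j + 0.5323k


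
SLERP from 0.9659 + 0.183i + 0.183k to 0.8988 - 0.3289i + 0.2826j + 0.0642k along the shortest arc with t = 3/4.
0.9491 - 0.2051i + 0.2179j + 0.098k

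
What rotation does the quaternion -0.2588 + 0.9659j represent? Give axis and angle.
axis = (0, 1, 0), θ = 7π/6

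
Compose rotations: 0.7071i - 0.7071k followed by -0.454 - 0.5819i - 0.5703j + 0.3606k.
0.6664 + 0.0822i - 0.1565j + 0.7243k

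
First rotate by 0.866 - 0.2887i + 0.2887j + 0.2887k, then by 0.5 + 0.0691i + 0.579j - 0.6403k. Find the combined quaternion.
0.4706 + 0.2675i + 0.8107j - 0.223k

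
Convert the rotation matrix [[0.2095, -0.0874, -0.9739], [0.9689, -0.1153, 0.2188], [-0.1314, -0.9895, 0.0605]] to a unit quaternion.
0.5373 - 0.5622i - 0.392j + 0.4915k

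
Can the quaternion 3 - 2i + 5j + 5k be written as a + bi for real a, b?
No. The quaternion 3 - 2i + 5j + 5k has j-coefficient y = 5 and k-coefficient z = 5, not both zero, so it does not lie in the complex subalgebra spanned by 1 and i.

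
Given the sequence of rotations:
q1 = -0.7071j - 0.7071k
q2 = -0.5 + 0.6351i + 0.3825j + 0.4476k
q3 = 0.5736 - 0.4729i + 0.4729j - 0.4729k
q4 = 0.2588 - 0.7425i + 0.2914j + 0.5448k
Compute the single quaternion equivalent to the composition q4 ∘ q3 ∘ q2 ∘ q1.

q2 · q1 = 0.587 + 0.046i + 0.8026j - 0.0955k
q3 · q2 · q1 = -0.0663 + 0.0832i + 0.671j - 0.7337k
q4 · q3 · q2 · q1 = 0.2488 - 0.5086i - 0.3451j - 0.7485k
0.2488 - 0.5086i - 0.3451j - 0.7485k


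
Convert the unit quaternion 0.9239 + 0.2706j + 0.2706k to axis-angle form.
axis = (0, √2/2, √2/2), θ = π/4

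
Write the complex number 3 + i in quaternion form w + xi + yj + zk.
3 + i + 0j + 0k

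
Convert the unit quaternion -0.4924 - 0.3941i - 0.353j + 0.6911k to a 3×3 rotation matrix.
[[-0.2045, 0.9588, -0.1971], [-0.4024, -0.2659, -0.876], [-0.8924, -0.0998, 0.4402]]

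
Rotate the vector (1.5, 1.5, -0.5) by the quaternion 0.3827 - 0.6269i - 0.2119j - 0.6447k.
(0.934, -1.644, 1.084)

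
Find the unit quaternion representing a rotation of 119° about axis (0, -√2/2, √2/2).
0.5075 - 0.6093j + 0.6093k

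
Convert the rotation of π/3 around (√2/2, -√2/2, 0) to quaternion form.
0.866 + 0.3536i - 0.3536j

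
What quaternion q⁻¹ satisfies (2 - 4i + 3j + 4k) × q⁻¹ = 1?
0.0444 + 0.0889i - 0.0667j - 0.0889k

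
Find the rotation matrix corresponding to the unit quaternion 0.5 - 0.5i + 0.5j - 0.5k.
[[0, 0, 1], [-1, 0, 0], [0, -1, 0]]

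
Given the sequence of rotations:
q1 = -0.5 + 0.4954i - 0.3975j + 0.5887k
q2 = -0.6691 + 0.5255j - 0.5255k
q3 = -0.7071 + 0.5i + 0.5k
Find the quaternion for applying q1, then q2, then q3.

q2 · q1 = 0.8528 - 0.231i - 0.2571j - 0.3915k
q3 · q2 · q1 = -0.2918 + 0.7183i + 0.262j + 0.5747k
-0.2918 + 0.7183i + 0.262j + 0.5747k


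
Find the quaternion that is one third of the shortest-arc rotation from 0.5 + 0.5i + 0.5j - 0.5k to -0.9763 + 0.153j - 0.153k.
0.8005 + 0.3878i + 0.3231j - 0.3231k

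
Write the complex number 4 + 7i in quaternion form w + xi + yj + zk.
4 + 7i + 0j + 0k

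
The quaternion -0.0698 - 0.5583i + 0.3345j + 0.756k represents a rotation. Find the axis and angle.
axis = (-0.5597, 0.3353, 0.7578), θ = 188°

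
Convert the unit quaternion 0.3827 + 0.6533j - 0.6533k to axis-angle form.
axis = (0, √2/2, -√2/2), θ = 3π/4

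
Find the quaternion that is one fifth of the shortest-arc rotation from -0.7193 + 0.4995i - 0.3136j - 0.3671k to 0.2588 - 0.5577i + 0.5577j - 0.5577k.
-0.688 + 0.5711i - 0.4098j - 0.1808k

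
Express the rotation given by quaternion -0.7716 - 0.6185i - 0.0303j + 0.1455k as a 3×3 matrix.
[[0.9558, 0.262, -0.1332], [-0.1871, 0.1926, -0.9633], [-0.2267, 0.9457, 0.2331]]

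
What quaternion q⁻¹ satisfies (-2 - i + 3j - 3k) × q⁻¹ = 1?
-0.087 + 0.0435i - 0.1304j + 0.1304k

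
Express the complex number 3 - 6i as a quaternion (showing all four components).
3 - 6i + 0j + 0k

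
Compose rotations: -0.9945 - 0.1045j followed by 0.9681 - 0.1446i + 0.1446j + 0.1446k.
-0.9477 + 0.1589i - 0.245j - 0.1287k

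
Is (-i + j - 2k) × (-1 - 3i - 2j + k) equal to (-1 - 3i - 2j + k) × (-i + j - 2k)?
No: pq = 1 - 2i + 6j + 7k ≠ 1 + 4i - 8j - 3k = qp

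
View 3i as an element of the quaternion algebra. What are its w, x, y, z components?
0 + 3i + 0j + 0k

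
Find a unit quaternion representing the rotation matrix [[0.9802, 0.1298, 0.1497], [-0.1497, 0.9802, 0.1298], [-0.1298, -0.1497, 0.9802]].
0.9925 - 0.0704i + 0.0704j - 0.0704k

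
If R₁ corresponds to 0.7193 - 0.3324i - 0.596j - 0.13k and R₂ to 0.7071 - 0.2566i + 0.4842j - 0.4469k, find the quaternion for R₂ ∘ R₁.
0.6538 - 0.7489i + 0.042j - 0.0995k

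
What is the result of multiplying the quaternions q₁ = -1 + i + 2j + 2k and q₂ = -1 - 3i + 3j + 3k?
-8 + 2i - 14j + 4k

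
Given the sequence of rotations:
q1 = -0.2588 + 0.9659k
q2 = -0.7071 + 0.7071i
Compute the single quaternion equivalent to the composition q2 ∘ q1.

q2 · q1 = 0.183 - 0.183i - 0.683j - 0.683k
0.183 - 0.183i - 0.683j - 0.683k


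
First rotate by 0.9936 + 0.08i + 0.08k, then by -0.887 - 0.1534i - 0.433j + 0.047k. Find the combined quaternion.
-0.8728 - 0.258i - 0.4142j + 0.0104k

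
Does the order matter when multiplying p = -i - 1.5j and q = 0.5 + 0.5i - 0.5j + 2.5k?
Yes: pq = -0.25 - 4.25i + 1.75j + 1.25k ≠ -0.25 + 3.25i - 3.25j - 1.25k = qp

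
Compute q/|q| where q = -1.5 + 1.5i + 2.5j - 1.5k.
-0.416 + 0.416i + 0.6934j - 0.416k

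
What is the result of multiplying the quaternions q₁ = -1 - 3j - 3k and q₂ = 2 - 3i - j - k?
-8 + 3i + 4j - 14k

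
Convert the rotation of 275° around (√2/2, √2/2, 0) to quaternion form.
-0.7373 + 0.4777i + 0.4777j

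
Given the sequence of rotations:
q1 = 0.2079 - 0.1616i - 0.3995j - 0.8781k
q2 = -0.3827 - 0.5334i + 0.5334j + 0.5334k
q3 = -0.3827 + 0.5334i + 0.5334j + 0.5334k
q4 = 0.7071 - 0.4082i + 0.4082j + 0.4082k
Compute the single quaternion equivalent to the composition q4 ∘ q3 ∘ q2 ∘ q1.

q2 · q1 = 0.5157 - 0.3043i - 0.2908j + 0.7462k
q3 · q2 · q1 = -0.278 + 0.9447i - 0.174j - 0.0033k
q4 · q3 · q2 · q1 = 0.2614 + 0.8512i + 0.1478j - 0.4304k
0.2614 + 0.8512i + 0.1478j - 0.4304k


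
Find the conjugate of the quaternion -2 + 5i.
-2 - 5i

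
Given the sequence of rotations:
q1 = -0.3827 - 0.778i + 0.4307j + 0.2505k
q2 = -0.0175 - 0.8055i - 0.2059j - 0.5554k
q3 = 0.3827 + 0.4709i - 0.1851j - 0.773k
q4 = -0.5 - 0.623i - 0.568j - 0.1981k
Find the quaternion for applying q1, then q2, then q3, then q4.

q2 · q1 = -0.3922 + 0.5095i + 0.7051j - 0.299k
q3 · q2 · q1 = -0.4906 + 0.6107i + 0.0894j + 0.6151k
q4 · q3 · q2 · q1 = 0.7984 - 0.3314i + 0.4962j + 0.0808k
0.7984 - 0.3314i + 0.4962j + 0.0808k


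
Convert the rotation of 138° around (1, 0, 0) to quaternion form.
0.3584 + 0.9336i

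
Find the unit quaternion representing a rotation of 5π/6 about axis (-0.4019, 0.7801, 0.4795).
0.2588 - 0.3882i + 0.7535j + 0.4632k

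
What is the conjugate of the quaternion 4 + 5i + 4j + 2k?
4 - 5i - 4j - 2k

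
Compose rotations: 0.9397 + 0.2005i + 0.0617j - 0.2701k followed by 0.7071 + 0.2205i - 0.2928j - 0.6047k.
0.475 + 0.4654i - 0.2932j - 0.6869k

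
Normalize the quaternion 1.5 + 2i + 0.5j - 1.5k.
0.5071 + 0.6761i + 0.169j - 0.5071k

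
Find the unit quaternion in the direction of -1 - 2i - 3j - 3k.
-0.2085 - 0.417i - 0.6255j - 0.6255k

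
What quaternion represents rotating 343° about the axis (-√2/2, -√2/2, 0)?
-0.989 - 0.1045i - 0.1045j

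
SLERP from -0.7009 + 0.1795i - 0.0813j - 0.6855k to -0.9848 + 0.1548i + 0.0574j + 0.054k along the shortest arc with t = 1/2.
-0.9206 + 0.1826i - 0.0131j - 0.3449k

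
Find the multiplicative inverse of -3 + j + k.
-0.2727 - 0.0909j - 0.0909k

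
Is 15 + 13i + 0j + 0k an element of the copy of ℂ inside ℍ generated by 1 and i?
Yes. The quaternion 15 + 13i has j- and k-coefficients y = z = 0, so it lies in the complex subalgebra spanned by 1 and i.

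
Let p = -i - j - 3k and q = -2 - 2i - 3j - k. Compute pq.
-8 - 6i + 7j + 7k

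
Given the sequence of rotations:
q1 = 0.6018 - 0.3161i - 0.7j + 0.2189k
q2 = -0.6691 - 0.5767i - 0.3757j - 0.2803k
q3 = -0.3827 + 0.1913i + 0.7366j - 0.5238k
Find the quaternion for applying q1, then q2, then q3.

q2 · q1 = -0.7866 - 0.414i + 0.4571j - 0.0302k
q3 · q2 · q1 = 0.0277 + 0.2251i - 0.5317j + 0.816k
0.0277 + 0.2251i - 0.5317j + 0.816k


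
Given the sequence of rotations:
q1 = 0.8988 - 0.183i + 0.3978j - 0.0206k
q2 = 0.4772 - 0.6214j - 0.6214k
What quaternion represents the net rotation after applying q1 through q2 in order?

q2 · q1 = 0.6633 + 0.1727i - 0.255j - 0.6821k
0.6633 + 0.1727i - 0.255j - 0.6821k


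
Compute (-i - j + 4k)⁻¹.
0.0556i + 0.0556j - 0.2222k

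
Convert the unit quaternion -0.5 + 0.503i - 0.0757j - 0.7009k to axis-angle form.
axis = (0.5808, -0.0874, -0.8093), θ = 4π/3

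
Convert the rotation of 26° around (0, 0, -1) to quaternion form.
0.9744 - 0.225k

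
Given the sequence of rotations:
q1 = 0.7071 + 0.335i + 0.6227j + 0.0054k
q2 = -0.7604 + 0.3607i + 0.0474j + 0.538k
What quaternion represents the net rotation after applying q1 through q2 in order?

q2 · q1 = -0.6909 - 0.3344i - 0.2617j + 0.585k
-0.6909 - 0.3344i - 0.2617j + 0.585k


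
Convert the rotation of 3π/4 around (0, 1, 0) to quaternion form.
0.3827 + 0.9239j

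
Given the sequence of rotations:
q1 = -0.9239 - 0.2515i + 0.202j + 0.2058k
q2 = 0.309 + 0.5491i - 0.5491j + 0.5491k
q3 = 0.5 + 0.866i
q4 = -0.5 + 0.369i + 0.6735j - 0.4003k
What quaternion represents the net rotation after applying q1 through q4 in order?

q2 · q1 = -0.1495 - 0.8089i + 0.3186j - 0.4709k
q3 · q2 · q1 = 0.6258 - 0.5339i + 0.5671j + 0.0405k
q4 · q3 · q2 · q1 = -0.4816 + 0.7522i + 0.3367j + 0.2981k
-0.4816 + 0.7522i + 0.3367j + 0.2981k


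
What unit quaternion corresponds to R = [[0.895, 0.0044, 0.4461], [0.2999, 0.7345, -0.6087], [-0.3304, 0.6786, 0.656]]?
0.9063 + 0.3551i + 0.2142j + 0.0815k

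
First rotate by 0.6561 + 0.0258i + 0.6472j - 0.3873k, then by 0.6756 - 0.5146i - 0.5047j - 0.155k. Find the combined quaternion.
0.7231 - 0.0244i - 0.0972j - 0.6834k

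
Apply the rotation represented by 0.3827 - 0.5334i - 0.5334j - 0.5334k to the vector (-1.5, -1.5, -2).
(-1.58, -1.989, -1.431)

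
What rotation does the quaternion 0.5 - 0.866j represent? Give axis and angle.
axis = (0, -1, 0), θ = 2π/3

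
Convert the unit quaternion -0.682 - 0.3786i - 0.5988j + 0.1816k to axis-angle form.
axis = (-0.5177, -0.8188, 0.2483), θ = 266°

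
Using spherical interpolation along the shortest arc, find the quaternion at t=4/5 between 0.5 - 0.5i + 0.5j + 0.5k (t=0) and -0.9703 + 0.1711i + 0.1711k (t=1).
0.9555 - 0.268i + 0.1208j - 0.0264k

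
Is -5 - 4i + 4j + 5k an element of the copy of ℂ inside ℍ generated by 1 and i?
No. The quaternion -5 - 4i + 4j + 5k has j-coefficient y = 4 and k-coefficient z = 5, not both zero, so it does not lie in the complex subalgebra spanned by 1 and i.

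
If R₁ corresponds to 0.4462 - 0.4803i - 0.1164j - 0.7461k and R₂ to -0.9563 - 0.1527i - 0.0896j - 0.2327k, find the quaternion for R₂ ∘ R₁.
-0.6841 + 0.4309i + 0.0692j + 0.5844k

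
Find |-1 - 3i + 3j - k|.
√20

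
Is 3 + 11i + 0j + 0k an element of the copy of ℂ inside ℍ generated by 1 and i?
Yes. The quaternion 3 + 11i has j- and k-coefficients y = z = 0, so it lies in the complex subalgebra spanned by 1 and i.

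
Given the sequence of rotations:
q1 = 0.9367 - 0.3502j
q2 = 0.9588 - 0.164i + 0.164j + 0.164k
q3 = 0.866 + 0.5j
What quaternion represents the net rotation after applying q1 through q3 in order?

q2 · q1 = 0.9555 - 0.0962i - 0.1822j + 0.2111k
q3 · q2 · q1 = 0.9186 + 0.0222i + 0.32j + 0.2309k
0.9186 + 0.0222i + 0.32j + 0.2309k


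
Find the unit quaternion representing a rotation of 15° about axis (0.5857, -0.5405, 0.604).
0.9914 + 0.0764i - 0.0705j + 0.0788k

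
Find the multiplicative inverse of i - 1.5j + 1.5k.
-0.1818i + 0.2727j - 0.2727k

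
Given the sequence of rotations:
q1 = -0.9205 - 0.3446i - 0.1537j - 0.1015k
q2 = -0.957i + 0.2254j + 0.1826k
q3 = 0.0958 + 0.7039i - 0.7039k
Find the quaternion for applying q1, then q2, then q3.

q2 · q1 = -0.2766 + 0.8861i - 0.3675j + 0.0567k
q3 · q2 · q1 = -0.6103 - 0.3685i - 0.6988j - 0.0586k
-0.6103 - 0.3685i - 0.6988j - 0.0586k


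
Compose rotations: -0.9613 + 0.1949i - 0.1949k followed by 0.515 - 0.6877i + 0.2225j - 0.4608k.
-0.4508 + 0.7181i - 0.4377j + 0.2992k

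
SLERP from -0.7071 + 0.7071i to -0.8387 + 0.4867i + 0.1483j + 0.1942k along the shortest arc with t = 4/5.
-0.8205 + 0.5367i + 0.1196j + 0.1566k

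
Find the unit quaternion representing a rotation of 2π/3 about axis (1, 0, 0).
0.5 + 0.866i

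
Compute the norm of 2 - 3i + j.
√14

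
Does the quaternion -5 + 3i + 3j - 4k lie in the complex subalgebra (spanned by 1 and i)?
No. The quaternion -5 + 3i + 3j - 4k has j-coefficient y = 3 and k-coefficient z = -4, not both zero, so it does not lie in the complex subalgebra spanned by 1 and i.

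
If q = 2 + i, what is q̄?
2 - i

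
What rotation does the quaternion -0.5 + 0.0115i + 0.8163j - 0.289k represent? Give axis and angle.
axis = (0.0133, 0.9426, -0.3337), θ = 4π/3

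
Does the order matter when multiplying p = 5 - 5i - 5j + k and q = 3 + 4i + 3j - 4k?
Yes: pq = 54 + 22i - 16j - 12k ≠ 54 - 12i + 16j - 22k = qp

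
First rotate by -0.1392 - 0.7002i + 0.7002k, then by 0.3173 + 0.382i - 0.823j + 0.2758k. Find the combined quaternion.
0.0302 - 0.8516i - 0.346j - 0.3925k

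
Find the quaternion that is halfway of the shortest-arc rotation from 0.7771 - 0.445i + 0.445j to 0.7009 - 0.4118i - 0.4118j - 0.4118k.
0.8409 - 0.4875i + 0.0189j - 0.2343k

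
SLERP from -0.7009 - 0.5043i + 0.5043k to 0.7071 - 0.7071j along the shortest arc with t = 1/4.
-0.7845 - 0.4121i + 0.2117j + 0.4121k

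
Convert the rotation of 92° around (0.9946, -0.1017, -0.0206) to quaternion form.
0.6947 + 0.7155i - 0.0732j - 0.0148k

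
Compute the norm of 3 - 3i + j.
√19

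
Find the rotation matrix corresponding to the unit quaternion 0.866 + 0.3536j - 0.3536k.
[[0.4999, 0.6124, 0.6124], [-0.6124, 0.7499, -0.2501], [-0.6124, -0.2501, 0.7499]]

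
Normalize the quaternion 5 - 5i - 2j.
0.6804 - 0.6804i - 0.2722j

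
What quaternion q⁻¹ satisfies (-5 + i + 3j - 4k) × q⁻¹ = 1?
-0.098 - 0.0196i - 0.0588j + 0.0784k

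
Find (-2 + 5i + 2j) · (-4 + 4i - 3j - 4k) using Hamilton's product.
-6 - 36i + 18j - 15k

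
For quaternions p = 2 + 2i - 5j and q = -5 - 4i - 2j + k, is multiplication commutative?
No: pq = -12 - 23i + 19j - 22k ≠ -12 - 13i + 23j + 26k = qp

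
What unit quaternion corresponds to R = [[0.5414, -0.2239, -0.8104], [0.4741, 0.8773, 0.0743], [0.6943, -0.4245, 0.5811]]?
0.866 - 0.144i - 0.4344j + 0.2015k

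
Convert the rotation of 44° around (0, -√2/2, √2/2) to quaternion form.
0.9272 - 0.2649j + 0.2649k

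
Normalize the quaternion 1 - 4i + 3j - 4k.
0.1543 - 0.6172i + 0.4629j - 0.6172k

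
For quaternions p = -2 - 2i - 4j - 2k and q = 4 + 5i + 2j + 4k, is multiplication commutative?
No: pq = 18 - 30i - 22j ≠ 18 - 6i - 18j - 32k = qp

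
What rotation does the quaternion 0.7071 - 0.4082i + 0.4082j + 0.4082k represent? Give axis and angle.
axis = (-√3/3, √3/3, √3/3), θ = π/2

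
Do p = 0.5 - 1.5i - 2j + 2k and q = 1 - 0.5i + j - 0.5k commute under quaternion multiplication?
No: pq = 2.75 - 2.75i - 3.25j - 0.75k ≠ 2.75 - 0.75i + 0.25j + 4.25k = qp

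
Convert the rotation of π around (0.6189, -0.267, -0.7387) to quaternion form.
0.6189i - 0.267j - 0.7387k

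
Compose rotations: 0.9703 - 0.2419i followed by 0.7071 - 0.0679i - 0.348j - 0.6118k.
0.6697 - 0.2369i - 0.1897j - 0.6778k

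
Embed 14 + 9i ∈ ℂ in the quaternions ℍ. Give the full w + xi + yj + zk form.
14 + 9i + 0j + 0k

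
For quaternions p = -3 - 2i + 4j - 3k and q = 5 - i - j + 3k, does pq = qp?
No: pq = -4 + 2i + 32j - 18k ≠ -4 - 16i + 14j - 30k = qp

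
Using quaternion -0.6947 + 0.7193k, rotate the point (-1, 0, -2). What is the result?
(0.035, 0.999, -2)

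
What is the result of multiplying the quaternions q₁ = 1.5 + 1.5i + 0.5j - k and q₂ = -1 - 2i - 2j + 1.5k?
4 - 5.75i - 3.75j + 1.25k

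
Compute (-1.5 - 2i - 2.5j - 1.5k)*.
-1.5 + 2i + 2.5j + 1.5k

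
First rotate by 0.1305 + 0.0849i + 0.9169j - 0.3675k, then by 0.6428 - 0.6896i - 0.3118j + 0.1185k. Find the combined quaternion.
0.4719 - 0.0295i + 0.3053j - 0.8266k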